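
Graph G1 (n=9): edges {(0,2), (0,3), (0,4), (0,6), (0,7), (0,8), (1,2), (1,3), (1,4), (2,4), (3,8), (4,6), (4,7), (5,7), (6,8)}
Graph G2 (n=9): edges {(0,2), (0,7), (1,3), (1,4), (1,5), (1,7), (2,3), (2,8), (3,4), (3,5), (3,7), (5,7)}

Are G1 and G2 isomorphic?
No, not isomorphic

The graphs are NOT isomorphic.

Connected components of G1: 1 component(s) with vertex sets [[0, 1, 2, 3, 4, 5, 6, 7, 8]], sizes [9].
Connected components of G2: 2 component(s) with vertex sets [[6], [0, 1, 2, 3, 4, 5, 7, 8]], sizes [1, 8].
The number of connected components (and the multiset of component sizes) is an isomorphism invariant — an isomorphism maps each component of G1 bijectively onto a component of G2. Since G1 has 1 component(s) and G2 has 2, they cannot be isomorphic.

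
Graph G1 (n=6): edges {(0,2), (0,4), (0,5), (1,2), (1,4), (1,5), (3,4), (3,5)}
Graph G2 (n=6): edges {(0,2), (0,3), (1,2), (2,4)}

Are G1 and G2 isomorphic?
No, not isomorphic

The graphs are NOT isomorphic.

Connected components of G1: 1 component(s) with vertex sets [[0, 1, 2, 3, 4, 5]], sizes [6].
Connected components of G2: 2 component(s) with vertex sets [[5], [0, 1, 2, 3, 4]], sizes [1, 5].
The number of connected components (and the multiset of component sizes) is an isomorphism invariant — an isomorphism maps each component of G1 bijectively onto a component of G2. Since G1 has 1 component(s) and G2 has 2, they cannot be isomorphic.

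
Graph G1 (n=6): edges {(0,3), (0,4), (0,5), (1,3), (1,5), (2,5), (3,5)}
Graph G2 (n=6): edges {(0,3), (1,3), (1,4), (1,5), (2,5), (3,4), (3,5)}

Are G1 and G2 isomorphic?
Yes, isomorphic

The graphs are isomorphic.
One valid mapping φ: V(G1) → V(G2): 0→5, 1→4, 2→0, 3→1, 4→2, 5→3

Verify φ preserves adjacency — for each edge of G1, its image is an edge of G2:
  (0,3) → (φ(0),φ(3)) = (1,5) ∈ E(G2) ✓
  (0,4) → (φ(0),φ(4)) = (2,5) ∈ E(G2) ✓
  (0,5) → (φ(0),φ(5)) = (3,5) ∈ E(G2) ✓
  (1,3) → (φ(1),φ(3)) = (1,4) ∈ E(G2) ✓
  (1,5) → (φ(1),φ(5)) = (3,4) ∈ E(G2) ✓
  (2,5) → (φ(2),φ(5)) = (0,3) ∈ E(G2) ✓
  (3,5) → (φ(3),φ(5)) = (1,3) ∈ E(G2) ✓
All 7 edges of G1 map to edges of G2, and |E(G1)| = |E(G2)| = 7, so φ is a bijection on edges as well as vertices. Hence G1 ≅ G2.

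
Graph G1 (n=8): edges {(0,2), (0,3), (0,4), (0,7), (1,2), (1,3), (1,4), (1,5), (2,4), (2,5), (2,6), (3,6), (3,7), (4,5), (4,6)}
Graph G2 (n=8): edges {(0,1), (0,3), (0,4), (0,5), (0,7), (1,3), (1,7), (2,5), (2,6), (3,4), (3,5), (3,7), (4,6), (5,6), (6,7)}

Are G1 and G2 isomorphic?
Yes, isomorphic

The graphs are isomorphic.
One valid mapping φ: V(G1) → V(G2): 0→5, 1→7, 2→0, 3→6, 4→3, 5→1, 6→4, 7→2

Verify φ preserves adjacency — for each edge of G1, its image is an edge of G2:
  (0,2) → (φ(0),φ(2)) = (0,5) ∈ E(G2) ✓
  (0,3) → (φ(0),φ(3)) = (5,6) ∈ E(G2) ✓
  (0,4) → (φ(0),φ(4)) = (3,5) ∈ E(G2) ✓
  (0,7) → (φ(0),φ(7)) = (2,5) ∈ E(G2) ✓
  (1,2) → (φ(1),φ(2)) = (0,7) ∈ E(G2) ✓
  (1,3) → (φ(1),φ(3)) = (6,7) ∈ E(G2) ✓
  (1,4) → (φ(1),φ(4)) = (3,7) ∈ E(G2) ✓
  (1,5) → (φ(1),φ(5)) = (1,7) ∈ E(G2) ✓
  (2,4) → (φ(2),φ(4)) = (0,3) ∈ E(G2) ✓
  (2,5) → (φ(2),φ(5)) = (0,1) ∈ E(G2) ✓
  (2,6) → (φ(2),φ(6)) = (0,4) ∈ E(G2) ✓
  (3,6) → (φ(3),φ(6)) = (4,6) ∈ E(G2) ✓
  (3,7) → (φ(3),φ(7)) = (2,6) ∈ E(G2) ✓
  (4,5) → (φ(4),φ(5)) = (1,3) ∈ E(G2) ✓
  (4,6) → (φ(4),φ(6)) = (3,4) ∈ E(G2) ✓
All 15 edges of G1 map to edges of G2, and |E(G1)| = |E(G2)| = 15, so φ is a bijection on edges as well as vertices. Hence G1 ≅ G2.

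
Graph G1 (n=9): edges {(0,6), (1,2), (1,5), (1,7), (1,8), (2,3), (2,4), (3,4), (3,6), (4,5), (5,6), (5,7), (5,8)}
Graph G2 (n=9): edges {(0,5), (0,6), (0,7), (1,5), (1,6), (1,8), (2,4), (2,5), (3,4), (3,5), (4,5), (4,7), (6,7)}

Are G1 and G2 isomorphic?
Yes, isomorphic

The graphs are isomorphic.
One valid mapping φ: V(G1) → V(G2): 0→8, 1→4, 2→7, 3→6, 4→0, 5→5, 6→1, 7→3, 8→2

Verify φ preserves adjacency — for each edge of G1, its image is an edge of G2:
  (0,6) → (φ(0),φ(6)) = (1,8) ∈ E(G2) ✓
  (1,2) → (φ(1),φ(2)) = (4,7) ∈ E(G2) ✓
  (1,5) → (φ(1),φ(5)) = (4,5) ∈ E(G2) ✓
  (1,7) → (φ(1),φ(7)) = (3,4) ∈ E(G2) ✓
  (1,8) → (φ(1),φ(8)) = (2,4) ∈ E(G2) ✓
  (2,3) → (φ(2),φ(3)) = (6,7) ∈ E(G2) ✓
  (2,4) → (φ(2),φ(4)) = (0,7) ∈ E(G2) ✓
  (3,4) → (φ(3),φ(4)) = (0,6) ∈ E(G2) ✓
  (3,6) → (φ(3),φ(6)) = (1,6) ∈ E(G2) ✓
  (4,5) → (φ(4),φ(5)) = (0,5) ∈ E(G2) ✓
  (5,6) → (φ(5),φ(6)) = (1,5) ∈ E(G2) ✓
  (5,7) → (φ(5),φ(7)) = (3,5) ∈ E(G2) ✓
  (5,8) → (φ(5),φ(8)) = (2,5) ∈ E(G2) ✓
All 13 edges of G1 map to edges of G2, and |E(G1)| = |E(G2)| = 13, so φ is a bijection on edges as well as vertices. Hence G1 ≅ G2.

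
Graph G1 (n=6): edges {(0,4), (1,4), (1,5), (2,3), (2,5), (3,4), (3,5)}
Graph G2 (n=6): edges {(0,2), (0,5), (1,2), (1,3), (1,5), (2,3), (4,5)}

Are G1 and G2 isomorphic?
Yes, isomorphic

The graphs are isomorphic.
One valid mapping φ: V(G1) → V(G2): 0→4, 1→0, 2→3, 3→1, 4→5, 5→2

Verify φ preserves adjacency — for each edge of G1, its image is an edge of G2:
  (0,4) → (φ(0),φ(4)) = (4,5) ∈ E(G2) ✓
  (1,4) → (φ(1),φ(4)) = (0,5) ∈ E(G2) ✓
  (1,5) → (φ(1),φ(5)) = (0,2) ∈ E(G2) ✓
  (2,3) → (φ(2),φ(3)) = (1,3) ∈ E(G2) ✓
  (2,5) → (φ(2),φ(5)) = (2,3) ∈ E(G2) ✓
  (3,4) → (φ(3),φ(4)) = (1,5) ∈ E(G2) ✓
  (3,5) → (φ(3),φ(5)) = (1,2) ∈ E(G2) ✓
All 7 edges of G1 map to edges of G2, and |E(G1)| = |E(G2)| = 7, so φ is a bijection on edges as well as vertices. Hence G1 ≅ G2.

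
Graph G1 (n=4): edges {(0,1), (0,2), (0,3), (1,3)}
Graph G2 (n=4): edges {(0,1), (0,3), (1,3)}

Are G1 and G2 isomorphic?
No, not isomorphic

The graphs are NOT isomorphic.

Counting edges: G1 has 4 edge(s); G2 has 3 edge(s).
Edge count is an isomorphism invariant (a bijection on vertices induces a bijection on edges), so differing edge counts rule out isomorphism.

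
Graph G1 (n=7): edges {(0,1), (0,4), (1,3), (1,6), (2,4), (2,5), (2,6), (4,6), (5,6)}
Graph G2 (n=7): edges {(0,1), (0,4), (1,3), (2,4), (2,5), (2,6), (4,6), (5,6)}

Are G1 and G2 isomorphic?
No, not isomorphic

The graphs are NOT isomorphic.

Counting edges: G1 has 9 edge(s); G2 has 8 edge(s).
Edge count is an isomorphism invariant (a bijection on vertices induces a bijection on edges), so differing edge counts rule out isomorphism.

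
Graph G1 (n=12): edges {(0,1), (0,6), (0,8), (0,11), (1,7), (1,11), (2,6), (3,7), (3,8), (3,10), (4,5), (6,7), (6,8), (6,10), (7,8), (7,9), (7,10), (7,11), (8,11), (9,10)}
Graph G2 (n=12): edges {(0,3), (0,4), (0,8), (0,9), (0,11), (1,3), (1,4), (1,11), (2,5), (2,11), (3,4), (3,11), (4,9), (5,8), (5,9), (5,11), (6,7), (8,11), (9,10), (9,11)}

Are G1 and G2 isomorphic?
Yes, isomorphic

The graphs are isomorphic.
One valid mapping φ: V(G1) → V(G2): 0→4, 1→1, 2→10, 3→8, 4→6, 5→7, 6→9, 7→11, 8→0, 9→2, 10→5, 11→3

Verify φ preserves adjacency — for each edge of G1, its image is an edge of G2:
  (0,1) → (φ(0),φ(1)) = (1,4) ∈ E(G2) ✓
  (0,6) → (φ(0),φ(6)) = (4,9) ∈ E(G2) ✓
  (0,8) → (φ(0),φ(8)) = (0,4) ∈ E(G2) ✓
  (0,11) → (φ(0),φ(11)) = (3,4) ∈ E(G2) ✓
  (1,7) → (φ(1),φ(7)) = (1,11) ∈ E(G2) ✓
  (1,11) → (φ(1),φ(11)) = (1,3) ∈ E(G2) ✓
  (2,6) → (φ(2),φ(6)) = (9,10) ∈ E(G2) ✓
  (3,7) → (φ(3),φ(7)) = (8,11) ∈ E(G2) ✓
  (3,8) → (φ(3),φ(8)) = (0,8) ∈ E(G2) ✓
  (3,10) → (φ(3),φ(10)) = (5,8) ∈ E(G2) ✓
  (4,5) → (φ(4),φ(5)) = (6,7) ∈ E(G2) ✓
  (6,7) → (φ(6),φ(7)) = (9,11) ∈ E(G2) ✓
  (6,8) → (φ(6),φ(8)) = (0,9) ∈ E(G2) ✓
  (6,10) → (φ(6),φ(10)) = (5,9) ∈ E(G2) ✓
  (7,8) → (φ(7),φ(8)) = (0,11) ∈ E(G2) ✓
  (7,9) → (φ(7),φ(9)) = (2,11) ∈ E(G2) ✓
  (7,10) → (φ(7),φ(10)) = (5,11) ∈ E(G2) ✓
  (7,11) → (φ(7),φ(11)) = (3,11) ∈ E(G2) ✓
  (8,11) → (φ(8),φ(11)) = (0,3) ∈ E(G2) ✓
  (9,10) → (φ(9),φ(10)) = (2,5) ∈ E(G2) ✓
All 20 edges of G1 map to edges of G2, and |E(G1)| = |E(G2)| = 20, so φ is a bijection on edges as well as vertices. Hence G1 ≅ G2.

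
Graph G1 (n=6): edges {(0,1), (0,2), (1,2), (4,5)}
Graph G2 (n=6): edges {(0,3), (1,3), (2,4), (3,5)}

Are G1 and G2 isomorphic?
No, not isomorphic

The graphs are NOT isomorphic.

Counting triangles (3-cliques): G1 has 1, G2 has 0.
Triangle count is an isomorphism invariant, so differing triangle counts rule out isomorphism.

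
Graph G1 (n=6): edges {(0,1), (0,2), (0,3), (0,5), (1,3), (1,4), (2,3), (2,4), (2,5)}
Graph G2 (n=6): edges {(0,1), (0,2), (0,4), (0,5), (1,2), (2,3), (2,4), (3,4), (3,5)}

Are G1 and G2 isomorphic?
Yes, isomorphic

The graphs are isomorphic.
One valid mapping φ: V(G1) → V(G2): 0→2, 1→3, 2→0, 3→4, 4→5, 5→1

Verify φ preserves adjacency — for each edge of G1, its image is an edge of G2:
  (0,1) → (φ(0),φ(1)) = (2,3) ∈ E(G2) ✓
  (0,2) → (φ(0),φ(2)) = (0,2) ∈ E(G2) ✓
  (0,3) → (φ(0),φ(3)) = (2,4) ∈ E(G2) ✓
  (0,5) → (φ(0),φ(5)) = (1,2) ∈ E(G2) ✓
  (1,3) → (φ(1),φ(3)) = (3,4) ∈ E(G2) ✓
  (1,4) → (φ(1),φ(4)) = (3,5) ∈ E(G2) ✓
  (2,3) → (φ(2),φ(3)) = (0,4) ∈ E(G2) ✓
  (2,4) → (φ(2),φ(4)) = (0,5) ∈ E(G2) ✓
  (2,5) → (φ(2),φ(5)) = (0,1) ∈ E(G2) ✓
All 9 edges of G1 map to edges of G2, and |E(G1)| = |E(G2)| = 9, so φ is a bijection on edges as well as vertices. Hence G1 ≅ G2.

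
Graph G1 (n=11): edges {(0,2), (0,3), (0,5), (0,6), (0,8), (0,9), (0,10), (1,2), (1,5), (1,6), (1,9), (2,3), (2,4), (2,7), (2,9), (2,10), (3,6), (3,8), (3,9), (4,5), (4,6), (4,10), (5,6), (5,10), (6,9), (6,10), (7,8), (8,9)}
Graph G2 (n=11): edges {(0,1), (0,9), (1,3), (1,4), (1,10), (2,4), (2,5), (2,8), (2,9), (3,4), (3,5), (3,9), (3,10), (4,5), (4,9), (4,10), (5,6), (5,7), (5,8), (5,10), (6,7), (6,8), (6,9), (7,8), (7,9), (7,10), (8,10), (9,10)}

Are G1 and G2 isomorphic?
Yes, isomorphic

The graphs are isomorphic.
One valid mapping φ: V(G1) → V(G2): 0→10, 1→2, 2→9, 3→3, 4→6, 5→8, 6→5, 7→0, 8→1, 9→4, 10→7

Verify φ preserves adjacency — for each edge of G1, its image is an edge of G2:
  (0,2) → (φ(0),φ(2)) = (9,10) ∈ E(G2) ✓
  (0,3) → (φ(0),φ(3)) = (3,10) ∈ E(G2) ✓
  (0,5) → (φ(0),φ(5)) = (8,10) ∈ E(G2) ✓
  (0,6) → (φ(0),φ(6)) = (5,10) ∈ E(G2) ✓
  (0,8) → (φ(0),φ(8)) = (1,10) ∈ E(G2) ✓
  (0,9) → (φ(0),φ(9)) = (4,10) ∈ E(G2) ✓
  (0,10) → (φ(0),φ(10)) = (7,10) ∈ E(G2) ✓
  (1,2) → (φ(1),φ(2)) = (2,9) ∈ E(G2) ✓
  (1,5) → (φ(1),φ(5)) = (2,8) ∈ E(G2) ✓
  (1,6) → (φ(1),φ(6)) = (2,5) ∈ E(G2) ✓
  (1,9) → (φ(1),φ(9)) = (2,4) ∈ E(G2) ✓
  (2,3) → (φ(2),φ(3)) = (3,9) ∈ E(G2) ✓
  (2,4) → (φ(2),φ(4)) = (6,9) ∈ E(G2) ✓
  (2,7) → (φ(2),φ(7)) = (0,9) ∈ E(G2) ✓
  (2,9) → (φ(2),φ(9)) = (4,9) ∈ E(G2) ✓
  (2,10) → (φ(2),φ(10)) = (7,9) ∈ E(G2) ✓
  (3,6) → (φ(3),φ(6)) = (3,5) ∈ E(G2) ✓
  (3,8) → (φ(3),φ(8)) = (1,3) ∈ E(G2) ✓
  (3,9) → (φ(3),φ(9)) = (3,4) ∈ E(G2) ✓
  (4,5) → (φ(4),φ(5)) = (6,8) ∈ E(G2) ✓
  (4,6) → (φ(4),φ(6)) = (5,6) ∈ E(G2) ✓
  (4,10) → (φ(4),φ(10)) = (6,7) ∈ E(G2) ✓
  (5,6) → (φ(5),φ(6)) = (5,8) ∈ E(G2) ✓
  (5,10) → (φ(5),φ(10)) = (7,8) ∈ E(G2) ✓
  (6,9) → (φ(6),φ(9)) = (4,5) ∈ E(G2) ✓
  (6,10) → (φ(6),φ(10)) = (5,7) ∈ E(G2) ✓
  (7,8) → (φ(7),φ(8)) = (0,1) ∈ E(G2) ✓
  (8,9) → (φ(8),φ(9)) = (1,4) ∈ E(G2) ✓
All 28 edges of G1 map to edges of G2, and |E(G1)| = |E(G2)| = 28, so φ is a bijection on edges as well as vertices. Hence G1 ≅ G2.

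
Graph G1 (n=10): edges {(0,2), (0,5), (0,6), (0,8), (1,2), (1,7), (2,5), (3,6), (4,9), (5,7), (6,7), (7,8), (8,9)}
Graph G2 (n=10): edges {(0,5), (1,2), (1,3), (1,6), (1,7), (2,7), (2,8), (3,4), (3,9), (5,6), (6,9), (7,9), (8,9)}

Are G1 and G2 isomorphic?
Yes, isomorphic

The graphs are isomorphic.
One valid mapping φ: V(G1) → V(G2): 0→1, 1→8, 2→2, 3→4, 4→0, 5→7, 6→3, 7→9, 8→6, 9→5

Verify φ preserves adjacency — for each edge of G1, its image is an edge of G2:
  (0,2) → (φ(0),φ(2)) = (1,2) ∈ E(G2) ✓
  (0,5) → (φ(0),φ(5)) = (1,7) ∈ E(G2) ✓
  (0,6) → (φ(0),φ(6)) = (1,3) ∈ E(G2) ✓
  (0,8) → (φ(0),φ(8)) = (1,6) ∈ E(G2) ✓
  (1,2) → (φ(1),φ(2)) = (2,8) ∈ E(G2) ✓
  (1,7) → (φ(1),φ(7)) = (8,9) ∈ E(G2) ✓
  (2,5) → (φ(2),φ(5)) = (2,7) ∈ E(G2) ✓
  (3,6) → (φ(3),φ(6)) = (3,4) ∈ E(G2) ✓
  (4,9) → (φ(4),φ(9)) = (0,5) ∈ E(G2) ✓
  (5,7) → (φ(5),φ(7)) = (7,9) ∈ E(G2) ✓
  (6,7) → (φ(6),φ(7)) = (3,9) ∈ E(G2) ✓
  (7,8) → (φ(7),φ(8)) = (6,9) ∈ E(G2) ✓
  (8,9) → (φ(8),φ(9)) = (5,6) ∈ E(G2) ✓
All 13 edges of G1 map to edges of G2, and |E(G1)| = |E(G2)| = 13, so φ is a bijection on edges as well as vertices. Hence G1 ≅ G2.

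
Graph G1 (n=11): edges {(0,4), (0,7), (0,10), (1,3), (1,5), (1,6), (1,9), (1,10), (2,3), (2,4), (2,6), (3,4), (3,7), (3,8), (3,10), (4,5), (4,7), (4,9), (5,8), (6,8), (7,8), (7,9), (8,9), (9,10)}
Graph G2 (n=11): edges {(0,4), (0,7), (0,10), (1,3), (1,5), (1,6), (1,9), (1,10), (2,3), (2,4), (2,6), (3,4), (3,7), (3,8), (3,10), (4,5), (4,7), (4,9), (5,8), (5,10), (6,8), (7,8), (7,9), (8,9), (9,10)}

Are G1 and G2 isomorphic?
No, not isomorphic

The graphs are NOT isomorphic.

Counting edges: G1 has 24 edge(s); G2 has 25 edge(s).
Edge count is an isomorphism invariant (a bijection on vertices induces a bijection on edges), so differing edge counts rule out isomorphism.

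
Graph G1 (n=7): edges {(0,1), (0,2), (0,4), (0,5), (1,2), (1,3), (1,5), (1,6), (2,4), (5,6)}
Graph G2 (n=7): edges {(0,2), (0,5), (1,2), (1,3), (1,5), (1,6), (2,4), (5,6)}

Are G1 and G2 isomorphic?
No, not isomorphic

The graphs are NOT isomorphic.

Counting edges: G1 has 10 edge(s); G2 has 8 edge(s).
Edge count is an isomorphism invariant (a bijection on vertices induces a bijection on edges), so differing edge counts rule out isomorphism.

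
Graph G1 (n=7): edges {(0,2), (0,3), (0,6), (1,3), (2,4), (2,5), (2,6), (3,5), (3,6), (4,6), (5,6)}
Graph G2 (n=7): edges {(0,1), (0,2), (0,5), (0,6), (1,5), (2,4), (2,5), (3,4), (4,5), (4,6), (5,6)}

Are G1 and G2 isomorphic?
Yes, isomorphic

The graphs are isomorphic.
One valid mapping φ: V(G1) → V(G2): 0→6, 1→3, 2→0, 3→4, 4→1, 5→2, 6→5

Verify φ preserves adjacency — for each edge of G1, its image is an edge of G2:
  (0,2) → (φ(0),φ(2)) = (0,6) ∈ E(G2) ✓
  (0,3) → (φ(0),φ(3)) = (4,6) ∈ E(G2) ✓
  (0,6) → (φ(0),φ(6)) = (5,6) ∈ E(G2) ✓
  (1,3) → (φ(1),φ(3)) = (3,4) ∈ E(G2) ✓
  (2,4) → (φ(2),φ(4)) = (0,1) ∈ E(G2) ✓
  (2,5) → (φ(2),φ(5)) = (0,2) ∈ E(G2) ✓
  (2,6) → (φ(2),φ(6)) = (0,5) ∈ E(G2) ✓
  (3,5) → (φ(3),φ(5)) = (2,4) ∈ E(G2) ✓
  (3,6) → (φ(3),φ(6)) = (4,5) ∈ E(G2) ✓
  (4,6) → (φ(4),φ(6)) = (1,5) ∈ E(G2) ✓
  (5,6) → (φ(5),φ(6)) = (2,5) ∈ E(G2) ✓
All 11 edges of G1 map to edges of G2, and |E(G1)| = |E(G2)| = 11, so φ is a bijection on edges as well as vertices. Hence G1 ≅ G2.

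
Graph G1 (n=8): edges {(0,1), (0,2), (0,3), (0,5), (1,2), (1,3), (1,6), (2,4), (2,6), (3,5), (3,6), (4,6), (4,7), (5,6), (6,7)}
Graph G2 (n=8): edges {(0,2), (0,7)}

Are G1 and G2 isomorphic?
No, not isomorphic

The graphs are NOT isomorphic.

Connected components of G1: 1 component(s) with vertex sets [[0, 1, 2, 3, 4, 5, 6, 7]], sizes [8].
Connected components of G2: 6 component(s) with vertex sets [[1], [3], [4], [5], [6], [0, 2, 7]], sizes [1, 1, 1, 1, 1, 3].
The number of connected components (and the multiset of component sizes) is an isomorphism invariant — an isomorphism maps each component of G1 bijectively onto a component of G2. Since G1 has 1 component(s) and G2 has 6, they cannot be isomorphic.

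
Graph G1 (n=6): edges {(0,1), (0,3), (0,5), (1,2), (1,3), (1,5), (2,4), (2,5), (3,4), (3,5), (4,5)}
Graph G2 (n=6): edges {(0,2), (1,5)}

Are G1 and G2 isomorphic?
No, not isomorphic

The graphs are NOT isomorphic.

Connected components of G1: 1 component(s) with vertex sets [[0, 1, 2, 3, 4, 5]], sizes [6].
Connected components of G2: 4 component(s) with vertex sets [[3], [4], [0, 2], [1, 5]], sizes [1, 1, 2, 2].
The number of connected components (and the multiset of component sizes) is an isomorphism invariant — an isomorphism maps each component of G1 bijectively onto a component of G2. Since G1 has 1 component(s) and G2 has 4, they cannot be isomorphic.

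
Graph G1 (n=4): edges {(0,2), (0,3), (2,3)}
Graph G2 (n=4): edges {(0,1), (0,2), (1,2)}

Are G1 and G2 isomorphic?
Yes, isomorphic

The graphs are isomorphic.
One valid mapping φ: V(G1) → V(G2): 0→1, 1→3, 2→0, 3→2

Verify φ preserves adjacency — for each edge of G1, its image is an edge of G2:
  (0,2) → (φ(0),φ(2)) = (0,1) ∈ E(G2) ✓
  (0,3) → (φ(0),φ(3)) = (1,2) ∈ E(G2) ✓
  (2,3) → (φ(2),φ(3)) = (0,2) ∈ E(G2) ✓
All 3 edges of G1 map to edges of G2, and |E(G1)| = |E(G2)| = 3, so φ is a bijection on edges as well as vertices. Hence G1 ≅ G2.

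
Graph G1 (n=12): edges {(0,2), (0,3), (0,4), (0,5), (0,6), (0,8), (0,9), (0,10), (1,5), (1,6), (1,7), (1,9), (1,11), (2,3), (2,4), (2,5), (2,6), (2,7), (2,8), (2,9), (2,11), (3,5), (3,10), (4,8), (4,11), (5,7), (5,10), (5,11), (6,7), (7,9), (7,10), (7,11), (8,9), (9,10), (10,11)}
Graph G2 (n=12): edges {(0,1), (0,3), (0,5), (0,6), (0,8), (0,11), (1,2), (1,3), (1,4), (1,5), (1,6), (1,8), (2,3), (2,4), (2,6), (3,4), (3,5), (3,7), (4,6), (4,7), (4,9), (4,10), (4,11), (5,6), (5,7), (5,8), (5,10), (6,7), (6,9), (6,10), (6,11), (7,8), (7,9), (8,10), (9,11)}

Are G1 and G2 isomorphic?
Yes, isomorphic

The graphs are isomorphic.
One valid mapping φ: V(G1) → V(G2): 0→4, 1→8, 2→6, 3→2, 4→11, 5→1, 6→10, 7→5, 8→9, 9→7, 10→3, 11→0

Verify φ preserves adjacency — for each edge of G1, its image is an edge of G2:
  (0,2) → (φ(0),φ(2)) = (4,6) ∈ E(G2) ✓
  (0,3) → (φ(0),φ(3)) = (2,4) ∈ E(G2) ✓
  (0,4) → (φ(0),φ(4)) = (4,11) ∈ E(G2) ✓
  (0,5) → (φ(0),φ(5)) = (1,4) ∈ E(G2) ✓
  (0,6) → (φ(0),φ(6)) = (4,10) ∈ E(G2) ✓
  (0,8) → (φ(0),φ(8)) = (4,9) ∈ E(G2) ✓
  (0,9) → (φ(0),φ(9)) = (4,7) ∈ E(G2) ✓
  (0,10) → (φ(0),φ(10)) = (3,4) ∈ E(G2) ✓
  (1,5) → (φ(1),φ(5)) = (1,8) ∈ E(G2) ✓
  (1,6) → (φ(1),φ(6)) = (8,10) ∈ E(G2) ✓
  (1,7) → (φ(1),φ(7)) = (5,8) ∈ E(G2) ✓
  (1,9) → (φ(1),φ(9)) = (7,8) ∈ E(G2) ✓
  (1,11) → (φ(1),φ(11)) = (0,8) ∈ E(G2) ✓
  (2,3) → (φ(2),φ(3)) = (2,6) ∈ E(G2) ✓
  (2,4) → (φ(2),φ(4)) = (6,11) ∈ E(G2) ✓
  (2,5) → (φ(2),φ(5)) = (1,6) ∈ E(G2) ✓
  (2,6) → (φ(2),φ(6)) = (6,10) ∈ E(G2) ✓
  (2,7) → (φ(2),φ(7)) = (5,6) ∈ E(G2) ✓
  (2,8) → (φ(2),φ(8)) = (6,9) ∈ E(G2) ✓
  (2,9) → (φ(2),φ(9)) = (6,7) ∈ E(G2) ✓
  (2,11) → (φ(2),φ(11)) = (0,6) ∈ E(G2) ✓
  (3,5) → (φ(3),φ(5)) = (1,2) ∈ E(G2) ✓
  (3,10) → (φ(3),φ(10)) = (2,3) ∈ E(G2) ✓
  (4,8) → (φ(4),φ(8)) = (9,11) ∈ E(G2) ✓
  (4,11) → (φ(4),φ(11)) = (0,11) ∈ E(G2) ✓
  (5,7) → (φ(5),φ(7)) = (1,5) ∈ E(G2) ✓
  (5,10) → (φ(5),φ(10)) = (1,3) ∈ E(G2) ✓
  (5,11) → (φ(5),φ(11)) = (0,1) ∈ E(G2) ✓
  (6,7) → (φ(6),φ(7)) = (5,10) ∈ E(G2) ✓
  (7,9) → (φ(7),φ(9)) = (5,7) ∈ E(G2) ✓
  (7,10) → (φ(7),φ(10)) = (3,5) ∈ E(G2) ✓
  (7,11) → (φ(7),φ(11)) = (0,5) ∈ E(G2) ✓
  (8,9) → (φ(8),φ(9)) = (7,9) ∈ E(G2) ✓
  (9,10) → (φ(9),φ(10)) = (3,7) ∈ E(G2) ✓
  (10,11) → (φ(10),φ(11)) = (0,3) ∈ E(G2) ✓
All 35 edges of G1 map to edges of G2, and |E(G1)| = |E(G2)| = 35, so φ is a bijection on edges as well as vertices. Hence G1 ≅ G2.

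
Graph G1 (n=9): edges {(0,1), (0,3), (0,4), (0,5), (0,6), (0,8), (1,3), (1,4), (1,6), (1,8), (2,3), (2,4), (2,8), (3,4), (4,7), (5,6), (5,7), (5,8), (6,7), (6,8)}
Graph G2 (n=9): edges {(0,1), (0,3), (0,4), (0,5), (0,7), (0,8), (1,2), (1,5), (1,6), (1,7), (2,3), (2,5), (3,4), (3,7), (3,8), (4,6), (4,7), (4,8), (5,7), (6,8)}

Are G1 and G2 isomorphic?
Yes, isomorphic

The graphs are isomorphic.
One valid mapping φ: V(G1) → V(G2): 0→0, 1→7, 2→2, 3→5, 4→1, 5→8, 6→4, 7→6, 8→3

Verify φ preserves adjacency — for each edge of G1, its image is an edge of G2:
  (0,1) → (φ(0),φ(1)) = (0,7) ∈ E(G2) ✓
  (0,3) → (φ(0),φ(3)) = (0,5) ∈ E(G2) ✓
  (0,4) → (φ(0),φ(4)) = (0,1) ∈ E(G2) ✓
  (0,5) → (φ(0),φ(5)) = (0,8) ∈ E(G2) ✓
  (0,6) → (φ(0),φ(6)) = (0,4) ∈ E(G2) ✓
  (0,8) → (φ(0),φ(8)) = (0,3) ∈ E(G2) ✓
  (1,3) → (φ(1),φ(3)) = (5,7) ∈ E(G2) ✓
  (1,4) → (φ(1),φ(4)) = (1,7) ∈ E(G2) ✓
  (1,6) → (φ(1),φ(6)) = (4,7) ∈ E(G2) ✓
  (1,8) → (φ(1),φ(8)) = (3,7) ∈ E(G2) ✓
  (2,3) → (φ(2),φ(3)) = (2,5) ∈ E(G2) ✓
  (2,4) → (φ(2),φ(4)) = (1,2) ∈ E(G2) ✓
  (2,8) → (φ(2),φ(8)) = (2,3) ∈ E(G2) ✓
  (3,4) → (φ(3),φ(4)) = (1,5) ∈ E(G2) ✓
  (4,7) → (φ(4),φ(7)) = (1,6) ∈ E(G2) ✓
  (5,6) → (φ(5),φ(6)) = (4,8) ∈ E(G2) ✓
  (5,7) → (φ(5),φ(7)) = (6,8) ∈ E(G2) ✓
  (5,8) → (φ(5),φ(8)) = (3,8) ∈ E(G2) ✓
  (6,7) → (φ(6),φ(7)) = (4,6) ∈ E(G2) ✓
  (6,8) → (φ(6),φ(8)) = (3,4) ∈ E(G2) ✓
All 20 edges of G1 map to edges of G2, and |E(G1)| = |E(G2)| = 20, so φ is a bijection on edges as well as vertices. Hence G1 ≅ G2.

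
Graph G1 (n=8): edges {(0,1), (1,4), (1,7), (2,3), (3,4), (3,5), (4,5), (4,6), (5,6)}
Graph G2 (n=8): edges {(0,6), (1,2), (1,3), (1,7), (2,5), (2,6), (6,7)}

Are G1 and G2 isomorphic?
No, not isomorphic

The graphs are NOT isomorphic.

Connected components of G1: 1 component(s) with vertex sets [[0, 1, 2, 3, 4, 5, 6, 7]], sizes [8].
Connected components of G2: 2 component(s) with vertex sets [[4], [0, 1, 2, 3, 5, 6, 7]], sizes [1, 7].
The number of connected components (and the multiset of component sizes) is an isomorphism invariant — an isomorphism maps each component of G1 bijectively onto a component of G2. Since G1 has 1 component(s) and G2 has 2, they cannot be isomorphic.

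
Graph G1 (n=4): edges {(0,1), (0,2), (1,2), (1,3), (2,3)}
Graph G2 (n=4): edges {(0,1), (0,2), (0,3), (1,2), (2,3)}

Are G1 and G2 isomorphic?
Yes, isomorphic

The graphs are isomorphic.
One valid mapping φ: V(G1) → V(G2): 0→1, 1→0, 2→2, 3→3

Verify φ preserves adjacency — for each edge of G1, its image is an edge of G2:
  (0,1) → (φ(0),φ(1)) = (0,1) ∈ E(G2) ✓
  (0,2) → (φ(0),φ(2)) = (1,2) ∈ E(G2) ✓
  (1,2) → (φ(1),φ(2)) = (0,2) ∈ E(G2) ✓
  (1,3) → (φ(1),φ(3)) = (0,3) ∈ E(G2) ✓
  (2,3) → (φ(2),φ(3)) = (2,3) ∈ E(G2) ✓
All 5 edges of G1 map to edges of G2, and |E(G1)| = |E(G2)| = 5, so φ is a bijection on edges as well as vertices. Hence G1 ≅ G2.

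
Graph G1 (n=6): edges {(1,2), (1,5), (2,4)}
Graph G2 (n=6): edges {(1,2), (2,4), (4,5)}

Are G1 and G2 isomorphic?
Yes, isomorphic

The graphs are isomorphic.
One valid mapping φ: V(G1) → V(G2): 0→3, 1→4, 2→2, 3→0, 4→1, 5→5

Verify φ preserves adjacency — for each edge of G1, its image is an edge of G2:
  (1,2) → (φ(1),φ(2)) = (2,4) ∈ E(G2) ✓
  (1,5) → (φ(1),φ(5)) = (4,5) ∈ E(G2) ✓
  (2,4) → (φ(2),φ(4)) = (1,2) ∈ E(G2) ✓
All 3 edges of G1 map to edges of G2, and |E(G1)| = |E(G2)| = 3, so φ is a bijection on edges as well as vertices. Hence G1 ≅ G2.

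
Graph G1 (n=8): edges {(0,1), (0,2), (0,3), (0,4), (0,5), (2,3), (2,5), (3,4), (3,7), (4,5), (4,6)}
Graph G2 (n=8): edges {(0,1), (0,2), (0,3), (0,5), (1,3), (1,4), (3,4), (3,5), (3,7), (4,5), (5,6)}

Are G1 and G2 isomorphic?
Yes, isomorphic

The graphs are isomorphic.
One valid mapping φ: V(G1) → V(G2): 0→3, 1→7, 2→1, 3→0, 4→5, 5→4, 6→6, 7→2

Verify φ preserves adjacency — for each edge of G1, its image is an edge of G2:
  (0,1) → (φ(0),φ(1)) = (3,7) ∈ E(G2) ✓
  (0,2) → (φ(0),φ(2)) = (1,3) ∈ E(G2) ✓
  (0,3) → (φ(0),φ(3)) = (0,3) ∈ E(G2) ✓
  (0,4) → (φ(0),φ(4)) = (3,5) ∈ E(G2) ✓
  (0,5) → (φ(0),φ(5)) = (3,4) ∈ E(G2) ✓
  (2,3) → (φ(2),φ(3)) = (0,1) ∈ E(G2) ✓
  (2,5) → (φ(2),φ(5)) = (1,4) ∈ E(G2) ✓
  (3,4) → (φ(3),φ(4)) = (0,5) ∈ E(G2) ✓
  (3,7) → (φ(3),φ(7)) = (0,2) ∈ E(G2) ✓
  (4,5) → (φ(4),φ(5)) = (4,5) ∈ E(G2) ✓
  (4,6) → (φ(4),φ(6)) = (5,6) ∈ E(G2) ✓
All 11 edges of G1 map to edges of G2, and |E(G1)| = |E(G2)| = 11, so φ is a bijection on edges as well as vertices. Hence G1 ≅ G2.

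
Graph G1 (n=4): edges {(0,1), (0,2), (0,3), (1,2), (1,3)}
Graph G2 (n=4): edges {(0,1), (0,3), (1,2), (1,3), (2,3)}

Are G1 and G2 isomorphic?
Yes, isomorphic

The graphs are isomorphic.
One valid mapping φ: V(G1) → V(G2): 0→3, 1→1, 2→0, 3→2

Verify φ preserves adjacency — for each edge of G1, its image is an edge of G2:
  (0,1) → (φ(0),φ(1)) = (1,3) ∈ E(G2) ✓
  (0,2) → (φ(0),φ(2)) = (0,3) ∈ E(G2) ✓
  (0,3) → (φ(0),φ(3)) = (2,3) ∈ E(G2) ✓
  (1,2) → (φ(1),φ(2)) = (0,1) ∈ E(G2) ✓
  (1,3) → (φ(1),φ(3)) = (1,2) ∈ E(G2) ✓
All 5 edges of G1 map to edges of G2, and |E(G1)| = |E(G2)| = 5, so φ is a bijection on edges as well as vertices. Hence G1 ≅ G2.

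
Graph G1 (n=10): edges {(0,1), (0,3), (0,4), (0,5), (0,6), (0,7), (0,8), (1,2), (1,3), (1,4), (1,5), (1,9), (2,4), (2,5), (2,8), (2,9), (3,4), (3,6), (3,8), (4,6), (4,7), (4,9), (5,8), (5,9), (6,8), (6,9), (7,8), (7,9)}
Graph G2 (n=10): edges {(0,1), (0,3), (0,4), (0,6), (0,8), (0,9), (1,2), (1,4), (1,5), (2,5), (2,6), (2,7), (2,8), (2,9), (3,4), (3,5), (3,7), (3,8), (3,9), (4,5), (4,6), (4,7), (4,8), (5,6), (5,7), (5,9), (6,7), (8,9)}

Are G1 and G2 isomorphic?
Yes, isomorphic

The graphs are isomorphic.
One valid mapping φ: V(G1) → V(G2): 0→5, 1→3, 2→8, 3→7, 4→4, 5→9, 6→6, 7→1, 8→2, 9→0

Verify φ preserves adjacency — for each edge of G1, its image is an edge of G2:
  (0,1) → (φ(0),φ(1)) = (3,5) ∈ E(G2) ✓
  (0,3) → (φ(0),φ(3)) = (5,7) ∈ E(G2) ✓
  (0,4) → (φ(0),φ(4)) = (4,5) ∈ E(G2) ✓
  (0,5) → (φ(0),φ(5)) = (5,9) ∈ E(G2) ✓
  (0,6) → (φ(0),φ(6)) = (5,6) ∈ E(G2) ✓
  (0,7) → (φ(0),φ(7)) = (1,5) ∈ E(G2) ✓
  (0,8) → (φ(0),φ(8)) = (2,5) ∈ E(G2) ✓
  (1,2) → (φ(1),φ(2)) = (3,8) ∈ E(G2) ✓
  (1,3) → (φ(1),φ(3)) = (3,7) ∈ E(G2) ✓
  (1,4) → (φ(1),φ(4)) = (3,4) ∈ E(G2) ✓
  (1,5) → (φ(1),φ(5)) = (3,9) ∈ E(G2) ✓
  (1,9) → (φ(1),φ(9)) = (0,3) ∈ E(G2) ✓
  (2,4) → (φ(2),φ(4)) = (4,8) ∈ E(G2) ✓
  (2,5) → (φ(2),φ(5)) = (8,9) ∈ E(G2) ✓
  (2,8) → (φ(2),φ(8)) = (2,8) ∈ E(G2) ✓
  (2,9) → (φ(2),φ(9)) = (0,8) ∈ E(G2) ✓
  (3,4) → (φ(3),φ(4)) = (4,7) ∈ E(G2) ✓
  (3,6) → (φ(3),φ(6)) = (6,7) ∈ E(G2) ✓
  (3,8) → (φ(3),φ(8)) = (2,7) ∈ E(G2) ✓
  (4,6) → (φ(4),φ(6)) = (4,6) ∈ E(G2) ✓
  (4,7) → (φ(4),φ(7)) = (1,4) ∈ E(G2) ✓
  (4,9) → (φ(4),φ(9)) = (0,4) ∈ E(G2) ✓
  (5,8) → (φ(5),φ(8)) = (2,9) ∈ E(G2) ✓
  (5,9) → (φ(5),φ(9)) = (0,9) ∈ E(G2) ✓
  (6,8) → (φ(6),φ(8)) = (2,6) ∈ E(G2) ✓
  (6,9) → (φ(6),φ(9)) = (0,6) ∈ E(G2) ✓
  (7,8) → (φ(7),φ(8)) = (1,2) ∈ E(G2) ✓
  (7,9) → (φ(7),φ(9)) = (0,1) ∈ E(G2) ✓
All 28 edges of G1 map to edges of G2, and |E(G1)| = |E(G2)| = 28, so φ is a bijection on edges as well as vertices. Hence G1 ≅ G2.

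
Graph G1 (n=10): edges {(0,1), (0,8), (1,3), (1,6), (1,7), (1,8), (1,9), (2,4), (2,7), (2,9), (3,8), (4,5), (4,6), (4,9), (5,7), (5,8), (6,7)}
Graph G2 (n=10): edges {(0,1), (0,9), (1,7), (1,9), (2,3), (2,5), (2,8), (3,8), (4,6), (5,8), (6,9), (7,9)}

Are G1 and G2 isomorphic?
No, not isomorphic

The graphs are NOT isomorphic.

Connected components of G1: 1 component(s) with vertex sets [[0, 1, 2, 3, 4, 5, 6, 7, 8, 9]], sizes [10].
Connected components of G2: 2 component(s) with vertex sets [[2, 3, 5, 8], [0, 1, 4, 6, 7, 9]], sizes [4, 6].
The number of connected components (and the multiset of component sizes) is an isomorphism invariant — an isomorphism maps each component of G1 bijectively onto a component of G2. Since G1 has 1 component(s) and G2 has 2, they cannot be isomorphic.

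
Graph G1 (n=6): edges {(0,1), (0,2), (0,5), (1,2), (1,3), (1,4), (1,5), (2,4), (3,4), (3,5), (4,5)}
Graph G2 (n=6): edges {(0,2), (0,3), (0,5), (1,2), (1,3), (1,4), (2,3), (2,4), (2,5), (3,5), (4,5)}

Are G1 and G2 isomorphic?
Yes, isomorphic

The graphs are isomorphic.
One valid mapping φ: V(G1) → V(G2): 0→4, 1→2, 2→1, 3→0, 4→3, 5→5

Verify φ preserves adjacency — for each edge of G1, its image is an edge of G2:
  (0,1) → (φ(0),φ(1)) = (2,4) ∈ E(G2) ✓
  (0,2) → (φ(0),φ(2)) = (1,4) ∈ E(G2) ✓
  (0,5) → (φ(0),φ(5)) = (4,5) ∈ E(G2) ✓
  (1,2) → (φ(1),φ(2)) = (1,2) ∈ E(G2) ✓
  (1,3) → (φ(1),φ(3)) = (0,2) ∈ E(G2) ✓
  (1,4) → (φ(1),φ(4)) = (2,3) ∈ E(G2) ✓
  (1,5) → (φ(1),φ(5)) = (2,5) ∈ E(G2) ✓
  (2,4) → (φ(2),φ(4)) = (1,3) ∈ E(G2) ✓
  (3,4) → (φ(3),φ(4)) = (0,3) ∈ E(G2) ✓
  (3,5) → (φ(3),φ(5)) = (0,5) ∈ E(G2) ✓
  (4,5) → (φ(4),φ(5)) = (3,5) ∈ E(G2) ✓
All 11 edges of G1 map to edges of G2, and |E(G1)| = |E(G2)| = 11, so φ is a bijection on edges as well as vertices. Hence G1 ≅ G2.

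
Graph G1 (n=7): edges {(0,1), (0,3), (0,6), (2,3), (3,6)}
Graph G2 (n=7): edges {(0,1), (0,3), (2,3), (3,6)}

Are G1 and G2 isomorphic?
No, not isomorphic

The graphs are NOT isomorphic.

Counting edges: G1 has 5 edge(s); G2 has 4 edge(s).
Edge count is an isomorphism invariant (a bijection on vertices induces a bijection on edges), so differing edge counts rule out isomorphism.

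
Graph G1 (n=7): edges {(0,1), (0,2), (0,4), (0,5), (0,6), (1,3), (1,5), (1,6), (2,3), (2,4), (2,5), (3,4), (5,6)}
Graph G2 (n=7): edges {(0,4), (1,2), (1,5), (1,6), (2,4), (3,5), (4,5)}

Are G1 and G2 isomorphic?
No, not isomorphic

The graphs are NOT isomorphic.

Counting triangles (3-cliques): G1 has 7, G2 has 0.
Triangle count is an isomorphism invariant, so differing triangle counts rule out isomorphism.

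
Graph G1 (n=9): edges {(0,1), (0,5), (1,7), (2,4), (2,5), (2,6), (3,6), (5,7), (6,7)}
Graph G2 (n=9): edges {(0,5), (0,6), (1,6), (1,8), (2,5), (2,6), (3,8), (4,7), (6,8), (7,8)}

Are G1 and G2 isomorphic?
No, not isomorphic

The graphs are NOT isomorphic.

Connected components of G1: 2 component(s) with vertex sets [[8], [0, 1, 2, 3, 4, 5, 6, 7]], sizes [1, 8].
Connected components of G2: 1 component(s) with vertex sets [[0, 1, 2, 3, 4, 5, 6, 7, 8]], sizes [9].
The number of connected components (and the multiset of component sizes) is an isomorphism invariant — an isomorphism maps each component of G1 bijectively onto a component of G2. Since G1 has 2 component(s) and G2 has 1, they cannot be isomorphic.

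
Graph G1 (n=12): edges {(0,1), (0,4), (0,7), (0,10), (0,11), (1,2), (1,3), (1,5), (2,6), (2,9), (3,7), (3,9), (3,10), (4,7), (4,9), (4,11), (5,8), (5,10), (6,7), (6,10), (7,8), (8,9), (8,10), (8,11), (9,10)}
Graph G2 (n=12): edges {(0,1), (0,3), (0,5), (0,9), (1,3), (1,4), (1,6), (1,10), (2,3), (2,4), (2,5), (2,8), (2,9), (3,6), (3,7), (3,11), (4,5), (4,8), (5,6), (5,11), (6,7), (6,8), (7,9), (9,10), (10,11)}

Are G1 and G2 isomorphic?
Yes, isomorphic

The graphs are isomorphic.
One valid mapping φ: V(G1) → V(G2): 0→2, 1→9, 2→10, 3→0, 4→4, 5→7, 6→11, 7→5, 8→6, 9→1, 10→3, 11→8

Verify φ preserves adjacency — for each edge of G1, its image is an edge of G2:
  (0,1) → (φ(0),φ(1)) = (2,9) ∈ E(G2) ✓
  (0,4) → (φ(0),φ(4)) = (2,4) ∈ E(G2) ✓
  (0,7) → (φ(0),φ(7)) = (2,5) ∈ E(G2) ✓
  (0,10) → (φ(0),φ(10)) = (2,3) ∈ E(G2) ✓
  (0,11) → (φ(0),φ(11)) = (2,8) ∈ E(G2) ✓
  (1,2) → (φ(1),φ(2)) = (9,10) ∈ E(G2) ✓
  (1,3) → (φ(1),φ(3)) = (0,9) ∈ E(G2) ✓
  (1,5) → (φ(1),φ(5)) = (7,9) ∈ E(G2) ✓
  (2,6) → (φ(2),φ(6)) = (10,11) ∈ E(G2) ✓
  (2,9) → (φ(2),φ(9)) = (1,10) ∈ E(G2) ✓
  (3,7) → (φ(3),φ(7)) = (0,5) ∈ E(G2) ✓
  (3,9) → (φ(3),φ(9)) = (0,1) ∈ E(G2) ✓
  (3,10) → (φ(3),φ(10)) = (0,3) ∈ E(G2) ✓
  (4,7) → (φ(4),φ(7)) = (4,5) ∈ E(G2) ✓
  (4,9) → (φ(4),φ(9)) = (1,4) ∈ E(G2) ✓
  (4,11) → (φ(4),φ(11)) = (4,8) ∈ E(G2) ✓
  (5,8) → (φ(5),φ(8)) = (6,7) ∈ E(G2) ✓
  (5,10) → (φ(5),φ(10)) = (3,7) ∈ E(G2) ✓
  (6,7) → (φ(6),φ(7)) = (5,11) ∈ E(G2) ✓
  (6,10) → (φ(6),φ(10)) = (3,11) ∈ E(G2) ✓
  (7,8) → (φ(7),φ(8)) = (5,6) ∈ E(G2) ✓
  (8,9) → (φ(8),φ(9)) = (1,6) ∈ E(G2) ✓
  (8,10) → (φ(8),φ(10)) = (3,6) ∈ E(G2) ✓
  (8,11) → (φ(8),φ(11)) = (6,8) ∈ E(G2) ✓
  (9,10) → (φ(9),φ(10)) = (1,3) ∈ E(G2) ✓
All 25 edges of G1 map to edges of G2, and |E(G1)| = |E(G2)| = 25, so φ is a bijection on edges as well as vertices. Hence G1 ≅ G2.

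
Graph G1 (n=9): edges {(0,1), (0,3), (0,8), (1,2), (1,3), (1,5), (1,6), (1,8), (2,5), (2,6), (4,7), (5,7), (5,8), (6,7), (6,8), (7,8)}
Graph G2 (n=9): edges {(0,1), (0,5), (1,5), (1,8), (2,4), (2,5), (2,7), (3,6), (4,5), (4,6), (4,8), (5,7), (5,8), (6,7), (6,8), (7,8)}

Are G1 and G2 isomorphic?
Yes, isomorphic

The graphs are isomorphic.
One valid mapping φ: V(G1) → V(G2): 0→1, 1→5, 2→2, 3→0, 4→3, 5→4, 6→7, 7→6, 8→8

Verify φ preserves adjacency — for each edge of G1, its image is an edge of G2:
  (0,1) → (φ(0),φ(1)) = (1,5) ∈ E(G2) ✓
  (0,3) → (φ(0),φ(3)) = (0,1) ∈ E(G2) ✓
  (0,8) → (φ(0),φ(8)) = (1,8) ∈ E(G2) ✓
  (1,2) → (φ(1),φ(2)) = (2,5) ∈ E(G2) ✓
  (1,3) → (φ(1),φ(3)) = (0,5) ∈ E(G2) ✓
  (1,5) → (φ(1),φ(5)) = (4,5) ∈ E(G2) ✓
  (1,6) → (φ(1),φ(6)) = (5,7) ∈ E(G2) ✓
  (1,8) → (φ(1),φ(8)) = (5,8) ∈ E(G2) ✓
  (2,5) → (φ(2),φ(5)) = (2,4) ∈ E(G2) ✓
  (2,6) → (φ(2),φ(6)) = (2,7) ∈ E(G2) ✓
  (4,7) → (φ(4),φ(7)) = (3,6) ∈ E(G2) ✓
  (5,7) → (φ(5),φ(7)) = (4,6) ∈ E(G2) ✓
  (5,8) → (φ(5),φ(8)) = (4,8) ∈ E(G2) ✓
  (6,7) → (φ(6),φ(7)) = (6,7) ∈ E(G2) ✓
  (6,8) → (φ(6),φ(8)) = (7,8) ∈ E(G2) ✓
  (7,8) → (φ(7),φ(8)) = (6,8) ∈ E(G2) ✓
All 16 edges of G1 map to edges of G2, and |E(G1)| = |E(G2)| = 16, so φ is a bijection on edges as well as vertices. Hence G1 ≅ G2.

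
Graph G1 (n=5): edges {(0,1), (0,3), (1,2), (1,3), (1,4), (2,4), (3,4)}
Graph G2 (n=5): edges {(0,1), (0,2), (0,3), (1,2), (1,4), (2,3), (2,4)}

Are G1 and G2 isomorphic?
Yes, isomorphic

The graphs are isomorphic.
One valid mapping φ: V(G1) → V(G2): 0→3, 1→2, 2→4, 3→0, 4→1

Verify φ preserves adjacency — for each edge of G1, its image is an edge of G2:
  (0,1) → (φ(0),φ(1)) = (2,3) ∈ E(G2) ✓
  (0,3) → (φ(0),φ(3)) = (0,3) ∈ E(G2) ✓
  (1,2) → (φ(1),φ(2)) = (2,4) ∈ E(G2) ✓
  (1,3) → (φ(1),φ(3)) = (0,2) ∈ E(G2) ✓
  (1,4) → (φ(1),φ(4)) = (1,2) ∈ E(G2) ✓
  (2,4) → (φ(2),φ(4)) = (1,4) ∈ E(G2) ✓
  (3,4) → (φ(3),φ(4)) = (0,1) ∈ E(G2) ✓
All 7 edges of G1 map to edges of G2, and |E(G1)| = |E(G2)| = 7, so φ is a bijection on edges as well as vertices. Hence G1 ≅ G2.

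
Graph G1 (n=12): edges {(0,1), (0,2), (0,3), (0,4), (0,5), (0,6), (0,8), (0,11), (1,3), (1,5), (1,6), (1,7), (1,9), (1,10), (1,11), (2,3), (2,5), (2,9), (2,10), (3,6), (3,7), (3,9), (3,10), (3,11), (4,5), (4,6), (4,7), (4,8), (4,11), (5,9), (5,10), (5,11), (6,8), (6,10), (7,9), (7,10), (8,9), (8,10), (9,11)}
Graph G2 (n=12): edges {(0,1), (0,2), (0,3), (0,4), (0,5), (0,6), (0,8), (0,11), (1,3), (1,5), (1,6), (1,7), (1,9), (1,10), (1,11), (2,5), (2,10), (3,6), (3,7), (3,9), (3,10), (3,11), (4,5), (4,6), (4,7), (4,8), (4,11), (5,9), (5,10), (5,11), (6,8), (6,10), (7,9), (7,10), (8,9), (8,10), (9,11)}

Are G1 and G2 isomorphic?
No, not isomorphic

The graphs are NOT isomorphic.

Counting edges: G1 has 39 edge(s); G2 has 37 edge(s).
Edge count is an isomorphism invariant (a bijection on vertices induces a bijection on edges), so differing edge counts rule out isomorphism.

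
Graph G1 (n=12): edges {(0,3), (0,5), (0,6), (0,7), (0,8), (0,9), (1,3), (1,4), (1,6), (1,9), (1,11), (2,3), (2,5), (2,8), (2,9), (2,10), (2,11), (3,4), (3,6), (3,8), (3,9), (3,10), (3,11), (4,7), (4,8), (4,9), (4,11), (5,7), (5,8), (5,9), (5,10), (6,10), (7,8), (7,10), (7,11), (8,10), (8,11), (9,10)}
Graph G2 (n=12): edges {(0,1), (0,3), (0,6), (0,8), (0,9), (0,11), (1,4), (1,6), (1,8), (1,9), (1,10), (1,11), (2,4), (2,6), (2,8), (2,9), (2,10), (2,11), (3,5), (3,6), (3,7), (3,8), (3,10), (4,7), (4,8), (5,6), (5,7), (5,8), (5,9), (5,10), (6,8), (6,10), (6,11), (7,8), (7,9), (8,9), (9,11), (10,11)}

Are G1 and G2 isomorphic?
Yes, isomorphic

The graphs are isomorphic.
One valid mapping φ: V(G1) → V(G2): 0→2, 1→7, 2→0, 3→8, 4→5, 5→11, 6→4, 7→10, 8→6, 9→9, 10→1, 11→3

Verify φ preserves adjacency — for each edge of G1, its image is an edge of G2:
  (0,3) → (φ(0),φ(3)) = (2,8) ∈ E(G2) ✓
  (0,5) → (φ(0),φ(5)) = (2,11) ∈ E(G2) ✓
  (0,6) → (φ(0),φ(6)) = (2,4) ∈ E(G2) ✓
  (0,7) → (φ(0),φ(7)) = (2,10) ∈ E(G2) ✓
  (0,8) → (φ(0),φ(8)) = (2,6) ∈ E(G2) ✓
  (0,9) → (φ(0),φ(9)) = (2,9) ∈ E(G2) ✓
  (1,3) → (φ(1),φ(3)) = (7,8) ∈ E(G2) ✓
  (1,4) → (φ(1),φ(4)) = (5,7) ∈ E(G2) ✓
  (1,6) → (φ(1),φ(6)) = (4,7) ∈ E(G2) ✓
  (1,9) → (φ(1),φ(9)) = (7,9) ∈ E(G2) ✓
  (1,11) → (φ(1),φ(11)) = (3,7) ∈ E(G2) ✓
  (2,3) → (φ(2),φ(3)) = (0,8) ∈ E(G2) ✓
  (2,5) → (φ(2),φ(5)) = (0,11) ∈ E(G2) ✓
  (2,8) → (φ(2),φ(8)) = (0,6) ∈ E(G2) ✓
  (2,9) → (φ(2),φ(9)) = (0,9) ∈ E(G2) ✓
  (2,10) → (φ(2),φ(10)) = (0,1) ∈ E(G2) ✓
  (2,11) → (φ(2),φ(11)) = (0,3) ∈ E(G2) ✓
  (3,4) → (φ(3),φ(4)) = (5,8) ∈ E(G2) ✓
  (3,6) → (φ(3),φ(6)) = (4,8) ∈ E(G2) ✓
  (3,8) → (φ(3),φ(8)) = (6,8) ∈ E(G2) ✓
  (3,9) → (φ(3),φ(9)) = (8,9) ∈ E(G2) ✓
  (3,10) → (φ(3),φ(10)) = (1,8) ∈ E(G2) ✓
  (3,11) → (φ(3),φ(11)) = (3,8) ∈ E(G2) ✓
  (4,7) → (φ(4),φ(7)) = (5,10) ∈ E(G2) ✓
  (4,8) → (φ(4),φ(8)) = (5,6) ∈ E(G2) ✓
  (4,9) → (φ(4),φ(9)) = (5,9) ∈ E(G2) ✓
  (4,11) → (φ(4),φ(11)) = (3,5) ∈ E(G2) ✓
  (5,7) → (φ(5),φ(7)) = (10,11) ∈ E(G2) ✓
  (5,8) → (φ(5),φ(8)) = (6,11) ∈ E(G2) ✓
  (5,9) → (φ(5),φ(9)) = (9,11) ∈ E(G2) ✓
  (5,10) → (φ(5),φ(10)) = (1,11) ∈ E(G2) ✓
  (6,10) → (φ(6),φ(10)) = (1,4) ∈ E(G2) ✓
  (7,8) → (φ(7),φ(8)) = (6,10) ∈ E(G2) ✓
  (7,10) → (φ(7),φ(10)) = (1,10) ∈ E(G2) ✓
  (7,11) → (φ(7),φ(11)) = (3,10) ∈ E(G2) ✓
  (8,10) → (φ(8),φ(10)) = (1,6) ∈ E(G2) ✓
  (8,11) → (φ(8),φ(11)) = (3,6) ∈ E(G2) ✓
  (9,10) → (φ(9),φ(10)) = (1,9) ∈ E(G2) ✓
All 38 edges of G1 map to edges of G2, and |E(G1)| = |E(G2)| = 38, so φ is a bijection on edges as well as vertices. Hence G1 ≅ G2.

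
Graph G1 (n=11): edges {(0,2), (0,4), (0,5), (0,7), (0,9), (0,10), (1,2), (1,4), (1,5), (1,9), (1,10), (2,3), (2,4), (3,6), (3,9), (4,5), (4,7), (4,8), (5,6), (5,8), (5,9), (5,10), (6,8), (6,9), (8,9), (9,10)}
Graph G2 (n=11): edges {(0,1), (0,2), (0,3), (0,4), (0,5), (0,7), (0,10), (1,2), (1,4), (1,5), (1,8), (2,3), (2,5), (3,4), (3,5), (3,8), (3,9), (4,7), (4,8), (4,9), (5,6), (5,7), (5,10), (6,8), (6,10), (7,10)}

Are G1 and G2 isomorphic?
Yes, isomorphic

The graphs are isomorphic.
One valid mapping φ: V(G1) → V(G2): 0→3, 1→1, 2→8, 3→6, 4→4, 5→0, 6→10, 7→9, 8→7, 9→5, 10→2

Verify φ preserves adjacency — for each edge of G1, its image is an edge of G2:
  (0,2) → (φ(0),φ(2)) = (3,8) ∈ E(G2) ✓
  (0,4) → (φ(0),φ(4)) = (3,4) ∈ E(G2) ✓
  (0,5) → (φ(0),φ(5)) = (0,3) ∈ E(G2) ✓
  (0,7) → (φ(0),φ(7)) = (3,9) ∈ E(G2) ✓
  (0,9) → (φ(0),φ(9)) = (3,5) ∈ E(G2) ✓
  (0,10) → (φ(0),φ(10)) = (2,3) ∈ E(G2) ✓
  (1,2) → (φ(1),φ(2)) = (1,8) ∈ E(G2) ✓
  (1,4) → (φ(1),φ(4)) = (1,4) ∈ E(G2) ✓
  (1,5) → (φ(1),φ(5)) = (0,1) ∈ E(G2) ✓
  (1,9) → (φ(1),φ(9)) = (1,5) ∈ E(G2) ✓
  (1,10) → (φ(1),φ(10)) = (1,2) ∈ E(G2) ✓
  (2,3) → (φ(2),φ(3)) = (6,8) ∈ E(G2) ✓
  (2,4) → (φ(2),φ(4)) = (4,8) ∈ E(G2) ✓
  (3,6) → (φ(3),φ(6)) = (6,10) ∈ E(G2) ✓
  (3,9) → (φ(3),φ(9)) = (5,6) ∈ E(G2) ✓
  (4,5) → (φ(4),φ(5)) = (0,4) ∈ E(G2) ✓
  (4,7) → (φ(4),φ(7)) = (4,9) ∈ E(G2) ✓
  (4,8) → (φ(4),φ(8)) = (4,7) ∈ E(G2) ✓
  (5,6) → (φ(5),φ(6)) = (0,10) ∈ E(G2) ✓
  (5,8) → (φ(5),φ(8)) = (0,7) ∈ E(G2) ✓
  (5,9) → (φ(5),φ(9)) = (0,5) ∈ E(G2) ✓
  (5,10) → (φ(5),φ(10)) = (0,2) ∈ E(G2) ✓
  (6,8) → (φ(6),φ(8)) = (7,10) ∈ E(G2) ✓
  (6,9) → (φ(6),φ(9)) = (5,10) ∈ E(G2) ✓
  (8,9) → (φ(8),φ(9)) = (5,7) ∈ E(G2) ✓
  (9,10) → (φ(9),φ(10)) = (2,5) ∈ E(G2) ✓
All 26 edges of G1 map to edges of G2, and |E(G1)| = |E(G2)| = 26, so φ is a bijection on edges as well as vertices. Hence G1 ≅ G2.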